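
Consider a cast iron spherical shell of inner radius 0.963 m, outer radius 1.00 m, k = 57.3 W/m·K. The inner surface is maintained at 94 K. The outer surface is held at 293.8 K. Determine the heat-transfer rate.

Q = 3740 kW

Q = 4πk·ΔT/(1/r₁ − 1/r₂) = 4π × 57.3 × 199.8 / (1/0.963 − 1/1.00) = 3.74×10^6 W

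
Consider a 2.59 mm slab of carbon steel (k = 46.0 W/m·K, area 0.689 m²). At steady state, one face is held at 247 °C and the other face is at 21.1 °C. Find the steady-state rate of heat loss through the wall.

Q = kA·ΔT/L = 46.0 × 0.689 × |247 °C − 21.1 °C| / 0.00259 = 2.76×10^6 W

Q = 2760 kW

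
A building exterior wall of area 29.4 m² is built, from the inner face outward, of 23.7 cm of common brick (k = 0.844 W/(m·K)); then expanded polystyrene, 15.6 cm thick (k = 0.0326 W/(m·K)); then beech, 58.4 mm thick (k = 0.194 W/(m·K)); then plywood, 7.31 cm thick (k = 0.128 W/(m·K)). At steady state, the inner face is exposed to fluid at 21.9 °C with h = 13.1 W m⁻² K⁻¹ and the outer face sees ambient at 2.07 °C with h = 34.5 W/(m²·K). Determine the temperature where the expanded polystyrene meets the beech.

Resistance network (inner→outer):
  R_conv,in = 1/(hA) = 1/(13.1·29.4) = 0.002596 K/W
  R_common brick = L/(kA) = 0.237/(0.844·29.4) = 0.009551 K/W
  R_expanded polystyrene = L/(kA) = 0.156/(0.0326·29.4) = 0.1628 K/W
  R_beech = L/(kA) = 0.0584/(0.194·29.4) = 0.01024 K/W
  R_plywood = L/(kA) = 0.0731/(0.128·29.4) = 0.01942 K/W
  R_conv,out = 1/(hA) = 1/(34.5·29.4) = 9.859×10^-4 K/W
ΣR = 0.002596 + 0.009551 + 0.1628 + 0.01024 + 0.01942 + 9.859×10^-4 = 0.2056 K/W
Q = ΔT/ΣR = (21.9 °C − 2.07 °C)/0.2056 = 96.45 W
From the inner boundary to the expanded polystyrene/beech interface, ΣR_partial = 0.1749 K/W.
T_interface = T_in − Q·ΣR_partial = 21.9 °C − (96.45)(0.1749) = 5.03 °C

T = 5.03 °C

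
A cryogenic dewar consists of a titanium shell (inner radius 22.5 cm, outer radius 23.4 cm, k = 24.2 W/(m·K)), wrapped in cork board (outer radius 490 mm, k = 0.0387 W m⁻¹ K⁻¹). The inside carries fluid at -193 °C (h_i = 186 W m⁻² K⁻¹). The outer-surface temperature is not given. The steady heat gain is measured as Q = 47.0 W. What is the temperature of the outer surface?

Series resistances:
  R_conv,in = 1/(4πr²h) = 1/(4π·0.225²·186) = 0.008451 K/W
  R_titanium = (1/0.225 − 1/0.234)/(4πk) = 0.1709/(4π·24.2) = 5.621×10^-4 K/W
  R_cork board = (1/0.234 − 1/0.490)/(4πk) = 2.233/(4π·0.0387) = 4.591 K/W
ΣR = 4.600 K/W
ΔT = Q·ΣR = 47.0 × 4.600 = 216.2 K
Heat flows inward, so T_out = T_in + ΔT = -193 + 216.2 = 23.2 °C

T_out = 23.2 °C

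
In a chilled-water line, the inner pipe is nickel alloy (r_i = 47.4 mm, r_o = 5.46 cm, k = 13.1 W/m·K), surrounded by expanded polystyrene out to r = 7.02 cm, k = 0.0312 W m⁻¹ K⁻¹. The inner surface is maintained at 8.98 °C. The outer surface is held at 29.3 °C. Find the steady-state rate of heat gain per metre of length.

Q' = 15.8 W/m

Treat each layer as a resistance in series:
  R'_nickel alloy = ln(0.0546/0.0474)/(2πk) = 0.1414/(2π·13.1) = 0.001718 m·K/W
  R'_expanded polystyrene = ln(0.0702/0.0546)/(2πk) = 0.2513/(2π·0.0312) = 1.282 m·K/W
ΣR = 0.001718 + 1.282 = 1.284 m·K/W
Q' = ΔT/ΣR = (8.98 °C − 29.3 °C)/1.284 = -15.8 W/m
(Negative Q' ⇒ heat flows inward; heat gain = 15.8 W/m.)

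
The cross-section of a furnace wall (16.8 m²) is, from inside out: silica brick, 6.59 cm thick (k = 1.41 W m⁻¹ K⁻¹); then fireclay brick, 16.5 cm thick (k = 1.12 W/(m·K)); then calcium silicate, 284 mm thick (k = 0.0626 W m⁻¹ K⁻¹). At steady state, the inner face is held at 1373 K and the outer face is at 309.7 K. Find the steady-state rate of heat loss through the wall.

Q = 3.78 kW

Resistance network (inner→outer):
  R_silica brick = L/(kA) = 0.0659/(1.41·16.8) = 0.002782 K/W
  R_fireclay brick = L/(kA) = 0.165/(1.12·16.8) = 0.008769 K/W
  R_calcium silicate = L/(kA) = 0.284/(0.0626·16.8) = 0.2700 K/W
ΣR = 0.002782 + 0.008769 + 0.2700 = 0.2816 K/W
Q = ΔT/ΣR = (1373 K − 309.7 K)/0.2816 = 3780 W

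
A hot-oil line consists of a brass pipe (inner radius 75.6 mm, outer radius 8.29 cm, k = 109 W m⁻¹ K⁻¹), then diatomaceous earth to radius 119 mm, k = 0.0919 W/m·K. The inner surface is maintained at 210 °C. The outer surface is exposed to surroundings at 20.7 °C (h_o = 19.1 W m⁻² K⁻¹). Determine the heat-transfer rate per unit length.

Resistance network (inner→outer):
  R'_brass = ln(0.0829/0.0756)/(2πk) = 0.09218/(2π·109) = 1.346×10^-4 m·K/W
  R'_diatomaceous earth = ln(0.119/0.0829)/(2πk) = 0.3615/(2π·0.0919) = 0.6260 m·K/W
  R'_conv,out = 1/(2πr h) = 1/(2π·0.119·19.1) = 0.07002 m·K/W
ΣR = 1.346×10^-4 + 0.6260 + 0.07002 = 0.6962 m·K/W
Q' = ΔT/ΣR = (210 °C − 20.7 °C)/0.6962 = 272 W/m

Q' = 272 W/m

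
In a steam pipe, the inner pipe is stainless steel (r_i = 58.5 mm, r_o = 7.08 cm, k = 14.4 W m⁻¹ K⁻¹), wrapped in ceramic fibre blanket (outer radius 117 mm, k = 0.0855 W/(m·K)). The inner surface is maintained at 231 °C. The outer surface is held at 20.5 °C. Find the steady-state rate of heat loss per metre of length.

Resistance network (inner→outer):
  R'_stainless steel = ln(0.0708/0.0585)/(2πk) = 0.1908/(2π·14.4) = 0.002109 m·K/W
  R'_ceramic fibre blanket = ln(0.117/0.0708)/(2πk) = 0.5023/(2π·0.0855) = 0.9350 m·K/W
ΣR = 0.002109 + 0.9350 = 0.9371 m·K/W
Q' = ΔT/ΣR = (231 °C − 20.5 °C)/0.9371 = 225 W/m

Q' = 225 W/m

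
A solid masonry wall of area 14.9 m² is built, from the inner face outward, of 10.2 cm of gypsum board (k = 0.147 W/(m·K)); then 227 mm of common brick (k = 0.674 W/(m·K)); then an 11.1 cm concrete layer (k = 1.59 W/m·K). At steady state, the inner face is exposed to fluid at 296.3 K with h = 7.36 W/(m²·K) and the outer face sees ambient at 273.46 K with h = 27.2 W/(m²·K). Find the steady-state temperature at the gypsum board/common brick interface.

T = 281.41 K

Resistance network (inner→outer):
  R_conv,in = 1/(hA) = 1/(7.36·14.9) = 0.009119 K/W
  R_gypsum board = L/(kA) = 0.102/(0.147·14.9) = 0.04657 K/W
  R_common brick = L/(kA) = 0.227/(0.674·14.9) = 0.02260 K/W
  R_concrete = L/(kA) = 0.111/(1.59·14.9) = 0.004685 K/W
  R_conv,out = 1/(hA) = 1/(27.2·14.9) = 0.002467 K/W
ΣR = 0.009119 + 0.04657 + 0.02260 + 0.004685 + 0.002467 = 0.08544 K/W
Q = ΔT/ΣR = (296.3 K − 273.46 K)/0.08544 = 267.3 W
From the inner boundary to the gypsum board/common brick interface, ΣR_partial = 0.05569 K/W.
T_interface = T_in − Q·ΣR_partial = 296.3 K − (267.3)(0.05569) = 281.41 K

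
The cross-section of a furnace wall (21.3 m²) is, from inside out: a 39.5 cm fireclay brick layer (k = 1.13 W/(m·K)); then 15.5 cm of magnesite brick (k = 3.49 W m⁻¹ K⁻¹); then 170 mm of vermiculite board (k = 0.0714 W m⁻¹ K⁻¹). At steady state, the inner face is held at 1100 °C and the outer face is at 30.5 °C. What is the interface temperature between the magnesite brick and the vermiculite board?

Treat each layer as a resistance in series:
  R_fireclay brick = L/(kA) = 0.395/(1.13·21.3) = 0.01641 K/W
  R_magnesite brick = L/(kA) = 0.155/(3.49·21.3) = 0.002085 K/W
  R_vermiculite board = L/(kA) = 0.170/(0.0714·21.3) = 0.1118 K/W
ΣR = 0.01641 + 0.002085 + 0.1118 = 0.1303 K/W
Q = ΔT/ΣR = (1100 °C − 30.5 °C)/0.1303 = 8208 W
From the inner boundary to the magnesite brick/vermiculite board interface, ΣR_partial = 0.01850 K/W.
T_interface = T_in − Q·ΣR_partial = 1100 °C − (8208)(0.01850) = 948 °C

T = 948 °C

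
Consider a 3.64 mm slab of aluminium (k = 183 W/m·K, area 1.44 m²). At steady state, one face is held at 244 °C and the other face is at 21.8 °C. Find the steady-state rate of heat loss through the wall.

Q = 16100 kW

Q = kA·ΔT/L = 183 × 1.44 × |244 °C − 21.8 °C| / 0.00364 = 1.61×10^7 W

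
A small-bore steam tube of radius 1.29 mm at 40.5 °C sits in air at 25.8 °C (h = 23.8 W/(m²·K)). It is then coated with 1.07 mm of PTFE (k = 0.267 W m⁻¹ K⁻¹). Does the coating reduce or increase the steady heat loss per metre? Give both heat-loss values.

Critical radius for a cylinder: r_cr = k/h = 0.0112 m = 1.12 cm.
Outer radius after coating: r₂ = 0.00129 + 0.00107 = 0.00236 m.
Since r₁ < r_cr and r₂ ≤ r_cr, the coating moves toward the maximum at r_cr — heat loss rises.
Bare: R = 1/(2πr₁h) = 5.184 m·K/W; Q = 14.7/5.184 = 2.84 W/m.
Coated: R = R_cond + R_conv = 3.194 m·K/W; Q = 14.7/3.194 = 4.60 W/m.

increases: 2.84 → 4.60 W/m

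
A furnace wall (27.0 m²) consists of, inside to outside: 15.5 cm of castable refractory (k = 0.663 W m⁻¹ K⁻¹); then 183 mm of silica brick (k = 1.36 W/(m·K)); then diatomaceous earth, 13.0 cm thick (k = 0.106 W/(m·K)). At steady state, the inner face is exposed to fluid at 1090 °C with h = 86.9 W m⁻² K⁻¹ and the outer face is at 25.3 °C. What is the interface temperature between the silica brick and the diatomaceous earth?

T = 838 °C

Series thermal resistances, inner to outer:
  R_conv,in = 1/(hA) = 1/(86.9·27.0) = 4.262×10^-4 K/W
  R_castable refractory = L/(kA) = 0.155/(0.663·27.0) = 0.008659 K/W
  R_silica brick = L/(kA) = 0.183/(1.36·27.0) = 0.004984 K/W
  R_diatomaceous earth = L/(kA) = 0.130/(0.106·27.0) = 0.04542 K/W
ΣR = 4.262×10^-4 + 0.008659 + 0.004984 + 0.04542 = 0.05949 K/W
Q = ΔT/ΣR = (1090 °C − 25.3 °C)/0.05949 = 17900 W
From the inner boundary to the silica brick/diatomaceous earth interface, ΣR_partial = 0.01407 K/W.
T_interface = T_in − Q·ΣR_partial = 1090 °C − (17900)(0.01407) = 838 °C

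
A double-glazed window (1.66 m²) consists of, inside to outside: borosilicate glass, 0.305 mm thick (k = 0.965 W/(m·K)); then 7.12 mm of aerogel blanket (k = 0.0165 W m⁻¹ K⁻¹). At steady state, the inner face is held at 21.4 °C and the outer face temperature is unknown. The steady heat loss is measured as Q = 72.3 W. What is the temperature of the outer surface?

Sum the resistances:
  R_borosilicate glass = L/(kA) = 3.05×10^-4/(0.965·1.66) = 1.904×10^-4 K/W
  R_aerogel blanket = L/(kA) = 0.00712/(0.0165·1.66) = 0.2599 K/W
ΣR = 0.2601 K/W
ΔT = Q·ΣR = 72.3 × 0.2601 = 18.81 K
Heat flows outward, so T_out = T_in − ΔT = 21.4 − 18.81 = 2.59 °C

T_out = 2.59 °C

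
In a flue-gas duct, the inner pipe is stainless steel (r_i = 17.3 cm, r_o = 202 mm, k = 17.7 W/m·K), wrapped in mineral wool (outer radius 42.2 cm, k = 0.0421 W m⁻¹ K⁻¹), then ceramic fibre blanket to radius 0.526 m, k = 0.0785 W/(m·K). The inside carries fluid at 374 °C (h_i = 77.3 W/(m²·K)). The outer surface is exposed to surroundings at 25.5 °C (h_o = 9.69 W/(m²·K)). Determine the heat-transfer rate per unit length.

Treat each layer as a resistance in series:
  R'_conv,in = 1/(2πr h) = 1/(2π·0.173·77.3) = 0.01190 m·K/W
  R'_stainless steel = ln(0.202/0.173)/(2πk) = 0.1550/(2π·17.7) = 0.001394 m·K/W
  R'_mineral wool = ln(0.422/0.202)/(2πk) = 0.7367/(2π·0.0421) = 2.785 m·K/W
  R'_ceramic fibre blanket = ln(0.526/0.422)/(2πk) = 0.2203/(2π·0.0785) = 0.4466 m·K/W
  R'_conv,out = 1/(2πr h) = 1/(2π·0.526·9.69) = 0.03123 m·K/W
ΣR = 0.01190 + 0.001394 + 2.785 + 0.4466 + 0.03123 = 3.276 m·K/W
Q' = ΔT/ΣR = (374 °C − 25.5 °C)/3.276 = 106 W/m

Q' = 106 W/m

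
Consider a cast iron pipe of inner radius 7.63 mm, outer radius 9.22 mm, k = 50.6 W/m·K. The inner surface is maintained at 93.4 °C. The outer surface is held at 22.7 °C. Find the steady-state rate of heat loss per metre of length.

Q' = 1.19×10^5 W/m

Q' = 2πk·ΔT/ln(r₂/r₁) = 2π × 50.6 × 70.7 / ln(0.00922/0.00763) = 1.19×10^5 W/m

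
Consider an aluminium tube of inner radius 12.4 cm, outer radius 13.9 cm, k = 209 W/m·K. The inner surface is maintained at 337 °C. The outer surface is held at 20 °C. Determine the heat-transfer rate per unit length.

Q' = 2πk·ΔT/ln(r₂/r₁) = 2π × 209 × 317 / ln(0.139/0.124) = 3.65×10^6 W/m

Q' = 3.65×10^6 W/m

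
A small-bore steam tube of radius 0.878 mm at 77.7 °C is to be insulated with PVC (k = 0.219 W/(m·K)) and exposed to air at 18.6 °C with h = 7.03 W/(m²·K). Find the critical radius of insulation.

For a cylinder, r_cr = k_ins/h = 0.219/7.03 = 0.0312 m = 3.12 cm

r_cr = 3.12 cm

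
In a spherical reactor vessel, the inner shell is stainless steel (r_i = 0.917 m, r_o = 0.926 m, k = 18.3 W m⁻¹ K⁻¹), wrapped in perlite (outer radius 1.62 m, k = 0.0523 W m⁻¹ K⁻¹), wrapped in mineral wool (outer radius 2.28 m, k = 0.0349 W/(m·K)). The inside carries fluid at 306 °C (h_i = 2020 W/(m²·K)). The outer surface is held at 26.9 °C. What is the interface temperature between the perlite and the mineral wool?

T = 129 °C

Treat each layer as a resistance in series:
  R_conv,in = 1/(4πr²h) = 1/(4π·0.917²·2020) = 4.685×10^-5 K/W
  R_stainless steel = (1/0.917 − 1/0.926)/(4πk) = 0.01060/(4π·18.3) = 4.609×10^-5 K/W
  R_perlite = (1/0.926 − 1/1.62)/(4πk) = 0.4626/(4π·0.0523) = 0.7039 K/W
  R_mineral wool = (1/1.62 − 1/2.28)/(4πk) = 0.1787/(4π·0.0349) = 0.4074 K/W
ΣR = 4.685×10^-5 + 4.609×10^-5 + 0.7039 + 0.4074 = 1.111 K/W
Q = ΔT/ΣR = (306 °C − 26.9 °C)/1.111 = 251.2 W
From the inner boundary to the perlite/mineral wool interface, ΣR_partial = 0.7040 K/W.
T_interface = T_in − Q·ΣR_partial = 306 °C − (251.2)(0.7040) = 129 °C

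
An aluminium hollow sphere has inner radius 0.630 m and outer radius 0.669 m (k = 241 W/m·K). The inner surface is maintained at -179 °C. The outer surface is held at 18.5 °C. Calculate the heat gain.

Q = 6460 kW

Q = 4πk·ΔT/(1/r₁ − 1/r₂) = 4π × 241 × 197.5 / (1/0.630 − 1/0.669) = 6.46×10^6 W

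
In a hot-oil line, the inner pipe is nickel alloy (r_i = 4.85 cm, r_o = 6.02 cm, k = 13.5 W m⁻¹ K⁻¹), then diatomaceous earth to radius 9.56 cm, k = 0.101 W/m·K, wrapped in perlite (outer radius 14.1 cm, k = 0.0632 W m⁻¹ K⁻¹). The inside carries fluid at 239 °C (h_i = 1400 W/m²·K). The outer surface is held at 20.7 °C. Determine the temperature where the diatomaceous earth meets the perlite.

Treat each layer as a resistance in series:
  R'_conv,in = 1/(2πr h) = 1/(2π·0.0485·1400) = 0.002344 m·K/W
  R'_nickel alloy = ln(0.0602/0.0485)/(2πk) = 0.2161/(2π·13.5) = 0.002548 m·K/W
  R'_diatomaceous earth = ln(0.0956/0.0602)/(2πk) = 0.4625/(2π·0.101) = 0.7288 m·K/W
  R'_perlite = ln(0.141/0.0956)/(2πk) = 0.3886/(2π·0.0632) = 0.9786 m·K/W
ΣR = 0.002344 + 0.002548 + 0.7288 + 0.9786 = 1.712 m·K/W
Q' = ΔT/ΣR = (239 °C − 20.7 °C)/1.712 = 127.5 W/m
From the inner boundary to the diatomaceous earth/perlite interface, ΣR_partial = 0.7337 m·K/W.
T_interface = T_in − Q'·ΣR_partial = 239 °C − (127.5)(0.7337) = 145 °C

T = 145 °C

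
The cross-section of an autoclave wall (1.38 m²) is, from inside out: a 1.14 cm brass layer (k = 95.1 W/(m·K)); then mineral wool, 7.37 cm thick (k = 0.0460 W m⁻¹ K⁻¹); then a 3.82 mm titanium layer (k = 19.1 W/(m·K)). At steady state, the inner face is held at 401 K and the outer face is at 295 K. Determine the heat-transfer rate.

Resistance network (inner→outer):
  R_brass = L/(kA) = 0.0114/(95.1·1.38) = 8.687×10^-5 K/W
  R_mineral wool = L/(kA) = 0.0737/(0.0460·1.38) = 1.161 K/W
  R_titanium = L/(kA) = 0.00382/(19.1·1.38) = 1.449×10^-4 K/W
ΣR = 8.687×10^-5 + 1.161 + 1.449×10^-4 = 1.161 K/W
Q = ΔT/ΣR = (401 K − 295 K)/1.161 = 91.3 W

Q = 91.3 W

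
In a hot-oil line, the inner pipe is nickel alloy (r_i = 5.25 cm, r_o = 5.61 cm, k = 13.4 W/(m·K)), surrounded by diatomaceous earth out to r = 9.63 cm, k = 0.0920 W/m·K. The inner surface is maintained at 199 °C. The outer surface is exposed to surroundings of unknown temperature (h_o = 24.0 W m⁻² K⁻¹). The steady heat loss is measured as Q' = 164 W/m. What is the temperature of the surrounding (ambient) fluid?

Sum the resistances:
  R'_nickel alloy = ln(0.0561/0.0525)/(2πk) = 0.06632/(2π·13.4) = 7.877×10^-4 m·K/W
  R'_diatomaceous earth = ln(0.0963/0.0561)/(2πk) = 0.5403/(2π·0.0920) = 0.9347 m·K/W
  R'_conv,out = 1/(2πr h) = 1/(2π·0.0963·24.0) = 0.06886 m·K/W
ΣR = 1.004 m·K/W
ΔT = Q'·ΣR = 164 × 1.004 = 164.7 K
Heat flows outward, so T_out = T_in − ΔT = 199 − 164.7 = 34.3 °C

T_out = 34.3 °C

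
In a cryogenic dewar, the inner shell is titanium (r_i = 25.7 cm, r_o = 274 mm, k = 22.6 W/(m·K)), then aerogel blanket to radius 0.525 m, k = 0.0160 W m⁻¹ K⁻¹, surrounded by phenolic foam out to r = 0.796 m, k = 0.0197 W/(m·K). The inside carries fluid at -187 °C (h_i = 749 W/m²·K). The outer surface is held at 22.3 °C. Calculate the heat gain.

Q = 18.5 W

Resistance network (inner→outer):
  R_conv,in = 1/(4πr²h) = 1/(4π·0.257²·749) = 0.001609 K/W
  R_titanium = (1/0.257 − 1/0.274)/(4πk) = 0.2414/(4π·22.6) = 8.501×10^-4 K/W
  R_aerogel blanket = (1/0.274 − 1/0.525)/(4πk) = 1.745/(4π·0.0160) = 8.678 K/W
  R_phenolic foam = (1/0.525 − 1/0.796)/(4πk) = 0.6485/(4π·0.0197) = 2.620 K/W
ΣR = 0.001609 + 8.501×10^-4 + 8.678 + 2.620 = 11.30 K/W
Q = ΔT/ΣR = (-187 °C − 22.3 °C)/11.30 = -18.5 W
(Negative Q ⇒ heat flows inward; heat gain = 18.5 W.)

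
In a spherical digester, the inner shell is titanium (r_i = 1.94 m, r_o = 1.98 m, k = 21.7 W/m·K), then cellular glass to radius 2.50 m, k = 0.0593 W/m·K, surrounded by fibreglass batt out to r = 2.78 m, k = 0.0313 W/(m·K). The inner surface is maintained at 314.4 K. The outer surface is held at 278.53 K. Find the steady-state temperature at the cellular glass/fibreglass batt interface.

T = 293.6 K

Treat each layer as a resistance in series:
  R_titanium = (1/1.94 − 1/1.98)/(4πk) = 0.01041/(4π·21.7) = 3.819×10^-5 K/W
  R_cellular glass = (1/1.98 − 1/2.50)/(4πk) = 0.1051/(4π·0.0593) = 0.1410 K/W
  R_fibreglass batt = (1/2.50 − 1/2.78)/(4πk) = 0.04029/(4π·0.0313) = 0.1024 K/W
ΣR = 3.819×10^-5 + 0.1410 + 0.1024 = 0.2434 K/W
Q = ΔT/ΣR = (314.4 K − 278.53 K)/0.2434 = 147.4 W
From the inner boundary to the cellular glass/fibreglass batt interface, ΣR_partial = 0.1410 K/W.
T_interface = T_in − Q·ΣR_partial = 314.4 K − (147.4)(0.1410) = 293.6 K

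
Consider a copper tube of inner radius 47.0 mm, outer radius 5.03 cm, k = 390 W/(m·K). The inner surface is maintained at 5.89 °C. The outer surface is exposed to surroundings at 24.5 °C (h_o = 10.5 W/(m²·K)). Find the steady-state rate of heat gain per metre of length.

Series thermal resistances, inner to outer:
  R'_copper = ln(0.0503/0.0470)/(2πk) = 0.06786/(2π·390) = 2.769×10^-5 m·K/W
  R'_conv,out = 1/(2πr h) = 1/(2π·0.0503·10.5) = 0.3013 m·K/W
ΣR = 2.769×10^-5 + 0.3013 = 0.3013 m·K/W
Q' = ΔT/ΣR = (5.89 °C − 24.5 °C)/0.3013 = -61.8 W/m
(Negative Q' ⇒ heat flows inward; heat gain = 61.8 W/m.)

Q' = 61.8 W/m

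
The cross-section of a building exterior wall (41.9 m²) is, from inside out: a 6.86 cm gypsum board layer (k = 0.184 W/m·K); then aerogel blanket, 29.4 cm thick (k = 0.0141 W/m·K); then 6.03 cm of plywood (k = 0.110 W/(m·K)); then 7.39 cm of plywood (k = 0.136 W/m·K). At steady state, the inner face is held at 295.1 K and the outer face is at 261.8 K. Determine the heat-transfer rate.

Series thermal resistances, inner to outer:
  R_gypsum board = L/(kA) = 0.0686/(0.184·41.9) = 0.008898 K/W
  R_aerogel blanket = L/(kA) = 0.294/(0.0141·41.9) = 0.4976 K/W
  R_plywood = L/(kA) = 0.0603/(0.110·41.9) = 0.01308 K/W
  R_plywood = L/(kA) = 0.0739/(0.136·41.9) = 0.01297 K/W
ΣR = 0.008898 + 0.4976 + 0.01308 + 0.01297 = 0.5325 K/W
Q = ΔT/ΣR = (295.1 K − 261.8 K)/0.5325 = 62.5 W

Q = 62.5 W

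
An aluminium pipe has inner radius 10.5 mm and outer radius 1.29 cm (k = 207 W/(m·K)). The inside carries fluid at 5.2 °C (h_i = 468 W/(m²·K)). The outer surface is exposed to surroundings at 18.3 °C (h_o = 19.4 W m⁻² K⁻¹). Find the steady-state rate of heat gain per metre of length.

Treat each layer as a resistance in series:
  R'_conv,in = 1/(2πr h) = 1/(2π·0.0105·468) = 0.03239 m·K/W
  R'_aluminium = ln(0.0129/0.0105)/(2πk) = 0.2059/(2π·207) = 1.583×10^-4 m·K/W
  R'_conv,out = 1/(2πr h) = 1/(2π·0.0129·19.4) = 0.6360 m·K/W
ΣR = 0.03239 + 1.583×10^-4 + 0.6360 = 0.6685 m·K/W
Q' = ΔT/ΣR = (5.2 °C − 18.3 °C)/0.6685 = -19.6 W/m
(Negative Q' ⇒ heat flows inward; heat gain = 19.6 W/m.)

Q' = 19.6 W/m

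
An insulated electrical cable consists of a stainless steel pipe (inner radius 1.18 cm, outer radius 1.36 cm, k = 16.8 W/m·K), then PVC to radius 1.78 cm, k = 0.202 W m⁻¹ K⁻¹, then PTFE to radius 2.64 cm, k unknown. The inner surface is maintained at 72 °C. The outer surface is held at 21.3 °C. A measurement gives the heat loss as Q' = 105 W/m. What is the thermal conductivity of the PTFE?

k = 0.233 W/m·K

ΣR = ΔT/Q' = |72 − 21.3|/105 = 0.4829 m·K/W
Known resistances:
  R'_stainless steel = ln(0.0136/0.0118)/(2πk) = 0.1420/(2π·16.8) = 0.001345 m·K/W
  R'_PVC = ln(0.0178/0.0136)/(2πk) = 0.2691/(2π·0.202) = 0.2120 m·K/W
R_PTFE = ΣR − ΣR_known = 0.4829 − 0.2133 = 0.2696 m·K/W
ln(r₂/r₁)/(2πk) = 0.2696 ⇒ k = 0.3942/(2π·0.2696) = 0.233 W/m·K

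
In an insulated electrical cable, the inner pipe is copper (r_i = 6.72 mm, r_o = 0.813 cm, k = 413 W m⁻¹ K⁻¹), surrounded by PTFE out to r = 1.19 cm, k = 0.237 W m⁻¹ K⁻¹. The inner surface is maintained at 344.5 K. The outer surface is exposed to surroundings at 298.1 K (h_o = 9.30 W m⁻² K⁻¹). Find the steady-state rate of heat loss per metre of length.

Treat each layer as a resistance in series:
  R'_copper = ln(0.00813/0.00672)/(2πk) = 0.1905/(2π·413) = 7.340×10^-5 m·K/W
  R'_PTFE = ln(0.0119/0.00813)/(2πk) = 0.3810/(2π·0.237) = 0.2558 m·K/W
  R'_conv,out = 1/(2πr h) = 1/(2π·0.0119·9.30) = 1.438 m·K/W
ΣR = 7.340×10^-5 + 0.2558 + 1.438 = 1.694 m·K/W
Q' = ΔT/ΣR = (344.5 K − 298.1 K)/1.694 = 27.4 W/m

Q' = 27.4 W/m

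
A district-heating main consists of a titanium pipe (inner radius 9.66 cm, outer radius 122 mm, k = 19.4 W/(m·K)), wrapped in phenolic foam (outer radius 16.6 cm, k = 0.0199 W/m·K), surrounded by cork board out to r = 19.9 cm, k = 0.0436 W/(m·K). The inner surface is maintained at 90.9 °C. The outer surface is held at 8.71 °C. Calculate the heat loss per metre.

Resistance network (inner→outer):
  R'_titanium = ln(0.122/0.0966)/(2πk) = 0.2334/(2π·19.4) = 0.001915 m·K/W
  R'_phenolic foam = ln(0.166/0.122)/(2πk) = 0.3080/(2π·0.0199) = 2.463 m·K/W
  R'_cork board = ln(0.199/0.166)/(2πk) = 0.1813/(2π·0.0436) = 0.6619 m·K/W
ΣR = 0.001915 + 2.463 + 0.6619 = 3.127 m·K/W
Q' = ΔT/ΣR = (90.9 °C − 8.71 °C)/3.127 = 26.3 W/m

Q' = 26.3 W/m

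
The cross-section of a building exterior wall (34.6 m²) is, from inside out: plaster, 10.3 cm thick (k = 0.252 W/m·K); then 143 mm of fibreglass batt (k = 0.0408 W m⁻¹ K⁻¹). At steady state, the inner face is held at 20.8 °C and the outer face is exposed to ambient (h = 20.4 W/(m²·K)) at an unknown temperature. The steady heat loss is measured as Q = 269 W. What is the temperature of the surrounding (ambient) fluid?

Sum the resistances:
  R_plaster = L/(kA) = 0.103/(0.252·34.6) = 0.01181 K/W
  R_fibreglass batt = L/(kA) = 0.143/(0.0408·34.6) = 0.1013 K/W
  R_conv,out = 1/(hA) = 1/(20.4·34.6) = 0.001417 K/W
ΣR = 0.1145 K/W
ΔT = Q·ΣR = 269 × 0.1145 = 30.80 K
Heat flows outward, so T_out = T_in − ΔT = 20.8 − 30.80 = -10.0 °C

T_out = -10.0 °C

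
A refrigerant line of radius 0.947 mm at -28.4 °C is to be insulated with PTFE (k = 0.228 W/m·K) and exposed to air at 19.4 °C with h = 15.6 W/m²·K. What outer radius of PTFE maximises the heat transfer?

For a cylinder, r_cr = k_ins/h = 0.228/15.6 = 0.0146 m = 1.46 cm

r_cr = 1.46 cm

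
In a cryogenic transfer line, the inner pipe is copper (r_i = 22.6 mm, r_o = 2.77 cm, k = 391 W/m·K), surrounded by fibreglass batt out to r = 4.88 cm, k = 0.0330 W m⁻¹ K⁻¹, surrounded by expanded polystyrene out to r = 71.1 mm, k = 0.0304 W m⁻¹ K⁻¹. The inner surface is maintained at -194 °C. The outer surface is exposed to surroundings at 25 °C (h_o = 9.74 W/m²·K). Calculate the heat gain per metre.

Q' = 44.4 W/m

Treat each layer as a resistance in series:
  R'_copper = ln(0.0277/0.0226)/(2πk) = 0.2035/(2π·391) = 8.283×10^-5 m·K/W
  R'_fibreglass batt = ln(0.0488/0.0277)/(2πk) = 0.5663/(2π·0.0330) = 2.731 m·K/W
  R'_expanded polystyrene = ln(0.0711/0.0488)/(2πk) = 0.3764/(2π·0.0304) = 1.970 m·K/W
  R'_conv,out = 1/(2πr h) = 1/(2π·0.0711·9.74) = 0.2298 m·K/W
ΣR = 8.283×10^-5 + 2.731 + 1.970 + 0.2298 = 4.931 m·K/W
Q' = ΔT/ΣR = (-194 °C − 25 °C)/4.931 = -44.4 W/m
(Negative Q' ⇒ heat flows inward; heat gain = 44.4 W/m.)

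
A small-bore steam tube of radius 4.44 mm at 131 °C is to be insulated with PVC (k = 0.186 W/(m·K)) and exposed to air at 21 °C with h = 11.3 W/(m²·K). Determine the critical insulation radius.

For a cylinder, r_cr = k_ins/h = 0.186/11.3 = 0.0165 m = 1.65 cm

r_cr = 1.65 cm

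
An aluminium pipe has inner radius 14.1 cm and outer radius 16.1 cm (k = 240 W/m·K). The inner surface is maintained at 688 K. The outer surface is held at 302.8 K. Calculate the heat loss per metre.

Q' = 2πk·ΔT/ln(r₂/r₁) = 2π × 240 × 385.2 / ln(0.161/0.141) = 4.38×10^6 W/m

Q' = 4.38×10^6 W/m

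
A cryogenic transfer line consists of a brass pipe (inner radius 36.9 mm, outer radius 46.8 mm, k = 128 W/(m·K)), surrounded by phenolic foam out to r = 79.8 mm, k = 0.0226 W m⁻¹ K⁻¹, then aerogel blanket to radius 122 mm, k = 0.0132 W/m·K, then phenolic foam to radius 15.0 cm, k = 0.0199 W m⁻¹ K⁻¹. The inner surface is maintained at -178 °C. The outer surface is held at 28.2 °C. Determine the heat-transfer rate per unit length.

Resistance network (inner→outer):
  R'_brass = ln(0.0468/0.0369)/(2πk) = 0.2377/(2π·128) = 2.955×10^-4 m·K/W
  R'_phenolic foam = ln(0.0798/0.0468)/(2πk) = 0.5336/(2π·0.0226) = 3.758 m·K/W
  R'_aerogel blanket = ln(0.122/0.0798)/(2πk) = 0.4245/(2π·0.0132) = 5.118 m·K/W
  R'_phenolic foam = ln(0.150/0.122)/(2πk) = 0.2066/(2π·0.0199) = 1.652 m·K/W
ΣR = 2.955×10^-4 + 3.758 + 5.118 + 1.652 = 10.53 m·K/W
Q' = ΔT/ΣR = (-178 °C − 28.2 °C)/10.53 = -19.6 W/m
(Negative Q' ⇒ heat flows inward; heat gain = 19.6 W/m.)

Q' = 19.6 W/m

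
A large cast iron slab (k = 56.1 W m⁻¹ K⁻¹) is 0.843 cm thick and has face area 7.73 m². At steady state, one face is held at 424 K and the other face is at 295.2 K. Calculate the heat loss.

Q = 6630 kW

Q = kA·ΔT/L = 56.1 × 7.73 × |424 K − 295.2 K| / 0.00843 = 6.63×10^6 W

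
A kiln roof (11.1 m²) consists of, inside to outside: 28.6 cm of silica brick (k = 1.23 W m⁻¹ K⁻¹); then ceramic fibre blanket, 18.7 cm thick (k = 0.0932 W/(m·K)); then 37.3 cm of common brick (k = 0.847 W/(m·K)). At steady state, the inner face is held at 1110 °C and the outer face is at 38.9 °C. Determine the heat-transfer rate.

Resistance network (inner→outer):
  R_silica brick = L/(kA) = 0.286/(1.23·11.1) = 0.02095 K/W
  R_ceramic fibre blanket = L/(kA) = 0.187/(0.0932·11.1) = 0.1808 K/W
  R_common brick = L/(kA) = 0.373/(0.847·11.1) = 0.03967 K/W
ΣR = 0.02095 + 0.1808 + 0.03967 = 0.2414 K/W
Q = ΔT/ΣR = (1110 °C − 38.9 °C)/0.2414 = 4440 W

Q = 4.44 kW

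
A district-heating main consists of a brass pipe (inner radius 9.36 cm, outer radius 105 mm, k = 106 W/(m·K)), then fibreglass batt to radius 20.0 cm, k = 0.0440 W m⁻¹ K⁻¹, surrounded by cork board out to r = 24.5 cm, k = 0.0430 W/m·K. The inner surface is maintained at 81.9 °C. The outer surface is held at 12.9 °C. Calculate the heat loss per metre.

Resistance network (inner→outer):
  R'_brass = ln(0.105/0.0936)/(2πk) = 0.1149/(2π·106) = 1.726×10^-4 m·K/W
  R'_fibreglass batt = ln(0.200/0.105)/(2πk) = 0.6444/(2π·0.0440) = 2.331 m·K/W
  R'_cork board = ln(0.245/0.200)/(2πk) = 0.2029/(2π·0.0430) = 0.7511 m·K/W
ΣR = 1.726×10^-4 + 2.331 + 0.7511 = 3.082 m·K/W
Q' = ΔT/ΣR = (81.9 °C − 12.9 °C)/3.082 = 22.4 W/m

Q' = 22.4 W/m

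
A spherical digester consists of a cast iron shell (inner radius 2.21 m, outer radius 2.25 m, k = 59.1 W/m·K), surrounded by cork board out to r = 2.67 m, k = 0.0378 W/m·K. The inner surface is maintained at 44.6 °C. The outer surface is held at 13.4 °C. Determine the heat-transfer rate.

Q = 212 W

Treat each layer as a resistance in series:
  R_cast iron = (1/2.21 − 1/2.25)/(4πk) = 0.008044/(4π·59.1) = 1.083×10^-5 K/W
  R_cork board = (1/2.25 − 1/2.67)/(4πk) = 0.06991/(4π·0.0378) = 0.1472 K/W
ΣR = 1.083×10^-5 + 0.1472 = 0.1472 K/W
Q = ΔT/ΣR = (44.6 °C − 13.4 °C)/0.1472 = 212 W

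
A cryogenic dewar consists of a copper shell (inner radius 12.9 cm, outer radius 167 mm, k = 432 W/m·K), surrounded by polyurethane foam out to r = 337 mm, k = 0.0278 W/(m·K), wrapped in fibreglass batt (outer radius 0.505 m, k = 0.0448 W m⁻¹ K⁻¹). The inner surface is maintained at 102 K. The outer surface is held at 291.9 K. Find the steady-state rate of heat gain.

Treat each layer as a resistance in series:
  R_copper = (1/0.129 − 1/0.167)/(4πk) = 1.764/(4π·432) = 3.249×10^-4 K/W
  R_polyurethane foam = (1/0.167 − 1/0.337)/(4πk) = 3.021/(4π·0.0278) = 8.647 K/W
  R_fibreglass batt = (1/0.337 − 1/0.505)/(4πk) = 0.9872/(4π·0.0448) = 1.753 K/W
ΣR = 3.249×10^-4 + 8.647 + 1.753 = 10.40 K/W
Q = ΔT/ΣR = (102 K − 291.9 K)/10.40 = -18.3 W
(Negative Q ⇒ heat flows inward; heat gain = 18.3 W.)

Q = 18.3 W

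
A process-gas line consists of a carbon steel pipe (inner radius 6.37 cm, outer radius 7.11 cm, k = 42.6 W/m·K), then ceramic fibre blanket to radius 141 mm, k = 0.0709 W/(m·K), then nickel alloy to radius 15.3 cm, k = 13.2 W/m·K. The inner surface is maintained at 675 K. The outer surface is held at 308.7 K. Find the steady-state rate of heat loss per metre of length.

Q' = 238 W/m

Series thermal resistances, inner to outer:
  R'_carbon steel = ln(0.0711/0.0637)/(2πk) = 0.1099/(2π·42.6) = 4.106×10^-4 m·K/W
  R'_ceramic fibre blanket = ln(0.141/0.0711)/(2πk) = 0.6847/(2π·0.0709) = 1.537 m·K/W
  R'_nickel alloy = ln(0.153/0.141)/(2πk) = 0.08168/(2π·13.2) = 9.848×10^-4 m·K/W
ΣR = 4.106×10^-4 + 1.537 + 9.848×10^-4 = 1.538 m·K/W
Q' = ΔT/ΣR = (675 K − 308.7 K)/1.538 = 238 W/m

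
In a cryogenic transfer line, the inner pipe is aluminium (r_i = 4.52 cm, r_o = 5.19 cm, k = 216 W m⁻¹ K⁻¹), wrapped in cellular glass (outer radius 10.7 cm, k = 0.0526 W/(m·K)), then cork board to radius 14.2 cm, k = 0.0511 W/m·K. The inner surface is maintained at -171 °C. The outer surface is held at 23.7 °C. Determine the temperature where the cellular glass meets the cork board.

Treat each layer as a resistance in series:
  R'_aluminium = ln(0.0519/0.0452)/(2πk) = 0.1382/(2π·216) = 1.018×10^-4 m·K/W
  R'_cellular glass = ln(0.107/0.0519)/(2πk) = 0.7235/(2π·0.0526) = 2.189 m·K/W
  R'_cork board = ln(0.142/0.107)/(2πk) = 0.2830/(2π·0.0511) = 0.8814 m·K/W
ΣR = 1.018×10^-4 + 2.189 + 0.8814 = 3.071 m·K/W
Q' = ΔT/ΣR = (-171 °C − 23.7 °C)/3.071 = -63.40 W/m
From the inner boundary to the cellular glass/cork board interface, ΣR_partial = 2.189 m·K/W.
T_interface = T_in − Q'·ΣR_partial = -171 °C − (-63.40)(2.189) = -32.2 °C

T = -32.2 °C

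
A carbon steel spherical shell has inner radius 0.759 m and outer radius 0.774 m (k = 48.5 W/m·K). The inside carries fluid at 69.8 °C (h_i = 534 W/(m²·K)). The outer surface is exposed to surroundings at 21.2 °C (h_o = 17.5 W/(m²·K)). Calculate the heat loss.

Series thermal resistances, inner to outer:
  R_conv,in = 1/(4πr²h) = 1/(4π·0.759²·534) = 2.587×10^-4 K/W
  R_carbon steel = (1/0.759 − 1/0.774)/(4πk) = 0.02553/(4π·48.5) = 4.189×10^-5 K/W
  R_conv,out = 1/(4πr²h) = 1/(4π·0.774²·17.5) = 0.007590 K/W
ΣR = 2.587×10^-4 + 4.189×10^-5 + 0.007590 = 0.007891 K/W
Q = ΔT/ΣR = (69.8 °C − 21.2 °C)/0.007891 = 6160 W

Q = 6.16 kW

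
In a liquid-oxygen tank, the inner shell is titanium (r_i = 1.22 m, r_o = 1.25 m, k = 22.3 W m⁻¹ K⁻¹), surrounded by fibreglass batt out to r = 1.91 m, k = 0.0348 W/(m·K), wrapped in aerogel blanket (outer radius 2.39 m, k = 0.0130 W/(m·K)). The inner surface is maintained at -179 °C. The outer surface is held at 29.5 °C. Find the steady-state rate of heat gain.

Resistance network (inner→outer):
  R_titanium = (1/1.22 − 1/1.25)/(4πk) = 0.01967/(4π·22.3) = 7.020×10^-5 K/W
  R_fibreglass batt = (1/1.25 − 1/1.91)/(4πk) = 0.2764/(4π·0.0348) = 0.6321 K/W
  R_aerogel blanket = (1/1.91 − 1/2.39)/(4πk) = 0.1052/(4π·0.0130) = 0.6437 K/W
ΣR = 7.020×10^-5 + 0.6321 + 0.6437 = 1.276 K/W
Q = ΔT/ΣR = (-179 °C − 29.5 °C)/1.276 = -163 W
(Negative Q ⇒ heat flows inward; heat gain = 163 W.)

Q = 163 W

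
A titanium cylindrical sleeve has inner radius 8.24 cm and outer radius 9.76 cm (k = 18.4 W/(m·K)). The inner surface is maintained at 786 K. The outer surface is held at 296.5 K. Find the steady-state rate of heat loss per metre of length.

Q' = 334 kW/m

Q' = 2πk·ΔT/ln(r₂/r₁) = 2π × 18.4 × 489.5 / ln(0.0976/0.0824) = 3.34×10^5 W/m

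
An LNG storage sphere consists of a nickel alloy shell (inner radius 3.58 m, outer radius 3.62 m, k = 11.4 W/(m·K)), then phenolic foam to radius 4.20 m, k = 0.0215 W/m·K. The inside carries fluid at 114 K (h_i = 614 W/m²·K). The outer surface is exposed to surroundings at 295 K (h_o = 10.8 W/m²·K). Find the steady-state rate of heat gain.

Resistance network (inner→outer):
  R_conv,in = 1/(4πr²h) = 1/(4π·3.58²·614) = 1.011×10^-5 K/W
  R_nickel alloy = (1/3.58 − 1/3.62)/(4πk) = 0.003087/(4π·11.4) = 2.155×10^-5 K/W
  R_phenolic foam = (1/3.62 − 1/4.20)/(4πk) = 0.03815/(4π·0.0215) = 0.1412 K/W
  R_conv,out = 1/(4πr²h) = 1/(4π·4.20²·10.8) = 4.177×10^-4 K/W
ΣR = 1.011×10^-5 + 2.155×10^-5 + 0.1412 + 4.177×10^-4 = 0.1416 K/W
Q = ΔT/ΣR = (114 K − 295 K)/0.1416 = -1280 W
(Negative Q ⇒ heat flows inward; heat gain = 1280 W.)

Q = 1280 W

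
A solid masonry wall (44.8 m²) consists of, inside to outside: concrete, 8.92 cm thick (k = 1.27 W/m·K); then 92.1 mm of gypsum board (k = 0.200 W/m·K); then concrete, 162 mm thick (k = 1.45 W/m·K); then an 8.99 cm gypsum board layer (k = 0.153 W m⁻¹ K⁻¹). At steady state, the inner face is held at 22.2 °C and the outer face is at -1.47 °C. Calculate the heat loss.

Series thermal resistances, inner to outer:
  R_concrete = L/(kA) = 0.0892/(1.27·44.8) = 0.001568 K/W
  R_gypsum board = L/(kA) = 0.0921/(0.200·44.8) = 0.01028 K/W
  R_concrete = L/(kA) = 0.162/(1.45·44.8) = 0.002494 K/W
  R_gypsum board = L/(kA) = 0.0899/(0.153·44.8) = 0.01312 K/W
ΣR = 0.001568 + 0.01028 + 0.002494 + 0.01312 = 0.02746 K/W
Q = ΔT/ΣR = (22.2 °C − -1.47 °C)/0.02746 = 862 W

Q = 862 W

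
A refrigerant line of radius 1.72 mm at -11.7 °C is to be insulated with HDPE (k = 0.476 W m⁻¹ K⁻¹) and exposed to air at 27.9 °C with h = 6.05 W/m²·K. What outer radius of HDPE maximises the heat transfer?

For a cylinder, r_cr = k_ins/h = 0.476/6.05 = 0.0787 m = 7.87 cm

r_cr = 7.87 cm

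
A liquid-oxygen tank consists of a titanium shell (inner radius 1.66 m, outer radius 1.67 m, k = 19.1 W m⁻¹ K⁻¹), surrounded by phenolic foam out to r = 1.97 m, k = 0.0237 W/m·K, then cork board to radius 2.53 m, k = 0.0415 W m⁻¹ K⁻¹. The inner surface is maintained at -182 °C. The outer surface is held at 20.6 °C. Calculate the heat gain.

Treat each layer as a resistance in series:
  R_titanium = (1/1.66 − 1/1.67)/(4πk) = 0.003607/(4π·19.1) = 1.503×10^-5 K/W
  R_phenolic foam = (1/1.67 − 1/1.97)/(4πk) = 0.09119/(4π·0.0237) = 0.3062 K/W
  R_cork board = (1/1.97 − 1/2.53)/(4πk) = 0.1124/(4π·0.0415) = 0.2154 K/W
ΣR = 1.503×10^-5 + 0.3062 + 0.2154 = 0.5216 K/W
Q = ΔT/ΣR = (-182 °C − 20.6 °C)/0.5216 = -388 W
(Negative Q ⇒ heat flows inward; heat gain = 388 W.)

Q = 388 W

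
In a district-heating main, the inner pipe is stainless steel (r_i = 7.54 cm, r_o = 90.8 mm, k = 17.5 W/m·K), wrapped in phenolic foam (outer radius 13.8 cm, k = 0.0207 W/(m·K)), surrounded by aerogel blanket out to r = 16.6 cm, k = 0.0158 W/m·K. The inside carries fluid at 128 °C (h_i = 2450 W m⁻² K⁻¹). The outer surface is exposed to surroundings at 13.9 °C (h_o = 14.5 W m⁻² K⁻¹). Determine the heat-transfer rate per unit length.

Treat each layer as a resistance in series:
  R'_conv,in = 1/(2πr h) = 1/(2π·0.0754·2450) = 8.616×10^-4 m·K/W
  R'_stainless steel = ln(0.0908/0.0754)/(2πk) = 0.1859/(2π·17.5) = 0.001690 m·K/W
  R'_phenolic foam = ln(0.138/0.0908)/(2πk) = 0.4186/(2π·0.0207) = 3.218 m·K/W
  R'_aerogel blanket = ln(0.166/0.138)/(2πk) = 0.1847/(2π·0.0158) = 1.861 m·K/W
  R'_conv,out = 1/(2πr h) = 1/(2π·0.166·14.5) = 0.06612 m·K/W
ΣR = 8.616×10^-4 + 0.001690 + 3.218 + 1.861 + 0.06612 = 5.148 m·K/W
Q' = ΔT/ΣR = (128 °C − 13.9 °C)/5.148 = 22.2 W/m

Q' = 22.2 W/m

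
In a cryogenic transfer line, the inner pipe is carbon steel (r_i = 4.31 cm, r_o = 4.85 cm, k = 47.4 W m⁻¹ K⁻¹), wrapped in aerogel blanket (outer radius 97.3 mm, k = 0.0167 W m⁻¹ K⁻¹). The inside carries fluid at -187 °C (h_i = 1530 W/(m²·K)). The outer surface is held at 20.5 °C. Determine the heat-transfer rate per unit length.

Q' = 31.3 W/m

Resistance network (inner→outer):
  R'_conv,in = 1/(2πr h) = 1/(2π·0.0431·1530) = 0.002414 m·K/W
  R'_carbon steel = ln(0.0485/0.0431)/(2πk) = 0.1180/(2π·47.4) = 3.963×10^-4 m·K/W
  R'_aerogel blanket = ln(0.0973/0.0485)/(2πk) = 0.6962/(2π·0.0167) = 6.635 m·K/W
ΣR = 0.002414 + 3.963×10^-4 + 6.635 = 6.638 m·K/W
Q' = ΔT/ΣR = (-187 °C − 20.5 °C)/6.638 = -31.3 W/m
(Negative Q' ⇒ heat flows inward; heat gain = 31.3 W/m.)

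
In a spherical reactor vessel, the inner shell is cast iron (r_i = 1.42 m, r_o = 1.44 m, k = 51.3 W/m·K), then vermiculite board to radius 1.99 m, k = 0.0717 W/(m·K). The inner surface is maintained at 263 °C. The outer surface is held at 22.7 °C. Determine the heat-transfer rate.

Resistance network (inner→outer):
  R_cast iron = (1/1.42 − 1/1.44)/(4πk) = 0.009781/(4π·51.3) = 1.517×10^-5 K/W
  R_vermiculite board = (1/1.44 − 1/1.99)/(4πk) = 0.1919/(4π·0.0717) = 0.2130 K/W
ΣR = 1.517×10^-5 + 0.2130 = 0.2130 K/W
Q = ΔT/ΣR = (263 °C − 22.7 °C)/0.2130 = 1130 W

Q = 1130 W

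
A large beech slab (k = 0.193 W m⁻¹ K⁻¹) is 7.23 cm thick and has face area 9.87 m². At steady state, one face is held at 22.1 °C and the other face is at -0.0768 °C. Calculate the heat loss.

Q = kA·ΔT/L = 0.193 × 9.87 × |22.1 °C − -0.0768 °C| / 0.0723 = 584 W

Q = 584 W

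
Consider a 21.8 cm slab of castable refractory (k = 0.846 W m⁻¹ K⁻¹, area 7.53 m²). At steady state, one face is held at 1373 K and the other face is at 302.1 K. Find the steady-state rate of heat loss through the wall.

Q = 31.3 kW

Q = kA·ΔT/L = 0.846 × 7.53 × |1373 K − 302.1 K| / 0.218 = 31300 W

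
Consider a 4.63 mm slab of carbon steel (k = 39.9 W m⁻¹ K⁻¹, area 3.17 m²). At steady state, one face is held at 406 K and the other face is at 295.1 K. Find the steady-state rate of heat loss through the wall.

Q = 3.03×10^6 W

Q = kA·ΔT/L = 39.9 × 3.17 × |406 K − 295.1 K| / 0.00463 = 3.03×10^6 W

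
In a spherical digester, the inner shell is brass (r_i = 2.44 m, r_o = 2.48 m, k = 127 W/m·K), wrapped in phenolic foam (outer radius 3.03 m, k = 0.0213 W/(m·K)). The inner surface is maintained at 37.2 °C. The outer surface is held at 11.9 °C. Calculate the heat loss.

Q = 92.5 W

Resistance network (inner→outer):
  R_brass = (1/2.44 − 1/2.48)/(4πk) = 0.006610/(4π·127) = 4.142×10^-6 K/W
  R_phenolic foam = (1/2.48 − 1/3.03)/(4πk) = 0.07319/(4π·0.0213) = 0.2735 K/W
ΣR = 4.142×10^-6 + 0.2735 = 0.2735 K/W
Q = ΔT/ΣR = (37.2 °C − 11.9 °C)/0.2735 = 92.5 W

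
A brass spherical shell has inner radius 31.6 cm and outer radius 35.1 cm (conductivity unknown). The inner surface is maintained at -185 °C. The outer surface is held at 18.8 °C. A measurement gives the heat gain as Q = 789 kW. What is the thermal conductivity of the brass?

k = 97.2 W/m·K

ΣR = ΔT/Q = |-185 − 18.8|/7.89×10^5 = 2.583×10^-4 K/W
(1/r₁−1/r₂)/(4πk) = 2.583×10^-4 ⇒ k = 0.3156/(4π·2.583×10^-4) = 97.2 W/m·K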